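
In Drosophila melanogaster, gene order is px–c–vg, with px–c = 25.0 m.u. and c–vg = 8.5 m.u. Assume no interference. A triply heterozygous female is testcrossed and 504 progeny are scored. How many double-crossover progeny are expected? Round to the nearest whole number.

11

Map distances give recombination frequencies of 0.250 and 0.085 for the two intervals.
With no interference, expected double-crossover frequency = 0.250 × 0.085 = 0.02125.
Expected number = 0.02125 × 504 = 10.71 ≈ 11.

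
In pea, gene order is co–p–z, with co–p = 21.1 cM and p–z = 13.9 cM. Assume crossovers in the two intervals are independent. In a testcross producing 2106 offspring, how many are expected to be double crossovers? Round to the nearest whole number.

62

Map distances give recombination frequencies of 0.211 and 0.139 for the two intervals.
With no interference, expected double-crossover frequency = 0.211 × 0.139 = 0.02933.
Expected number = 0.02933 × 2106 = 61.77 ≈ 62.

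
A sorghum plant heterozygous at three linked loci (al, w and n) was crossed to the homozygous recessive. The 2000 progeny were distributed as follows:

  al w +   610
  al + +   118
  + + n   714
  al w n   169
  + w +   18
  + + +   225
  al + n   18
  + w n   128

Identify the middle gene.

The two most frequent reciprocal classes, al w + and + + n, are the parental types, so the F1 was al w + / + + n.
The two rarest classes, + w + and al + n, are the double crossovers. Comparing them with the parentals, only the al allele has switched, so al is the middle locus and the order is n – al – w.

al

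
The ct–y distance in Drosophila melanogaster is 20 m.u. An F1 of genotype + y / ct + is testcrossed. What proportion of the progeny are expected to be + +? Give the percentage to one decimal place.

10.0%

A map distance of 20 m.u. corresponds to a recombination frequency of 0.200.
The F1 is + y / ct +, so + + is a recombinant gamete class with expected frequency r/2 = 0.200/2 = 0.1000.
That is 0.1000 = 10.0% of the progeny.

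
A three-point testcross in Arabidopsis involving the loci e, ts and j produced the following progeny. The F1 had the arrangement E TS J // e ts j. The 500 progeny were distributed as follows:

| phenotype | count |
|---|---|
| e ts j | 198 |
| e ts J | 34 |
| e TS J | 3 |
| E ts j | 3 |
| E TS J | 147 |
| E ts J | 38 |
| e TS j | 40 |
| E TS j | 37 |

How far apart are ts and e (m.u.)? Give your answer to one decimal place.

16.8 m.u.

The two rarest classes, e TS J and E ts j, are the double crossovers. Comparing them with the parentals, only the e allele has switched, so e is the middle locus and the order is j – e – ts.
Crossovers in the e–ts interval produce the single-crossover classes E ts J and e TS j (38 + 40 = 78) plus the double crossovers (6).
RF(e–ts) = (78 + 6) / 500 = 84/500 = 0.1680 → 16.8 m.u.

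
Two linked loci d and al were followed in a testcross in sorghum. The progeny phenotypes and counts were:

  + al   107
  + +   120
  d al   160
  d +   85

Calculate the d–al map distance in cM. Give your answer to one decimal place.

The two most frequent classes, + + (120) and d al (160), are the parental types, so the F1 was + + / d al.
The recombinant classes are + al and d +: 107 + 85 = 192.
Recombination frequency = 192/472 = 0.4068 ≈ 40.7%, i.e. 40.7 cM.

40.7 cM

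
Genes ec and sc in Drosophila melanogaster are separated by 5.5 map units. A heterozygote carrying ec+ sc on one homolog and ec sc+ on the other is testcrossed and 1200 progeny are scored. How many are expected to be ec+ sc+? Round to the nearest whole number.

33

A map distance of 5.5 map units corresponds to a recombination frequency of 0.055.
The F1 is ec+ sc / ec sc+, so ec+ sc+ is a recombinant gamete class with expected frequency r/2 = 0.055/2 = 0.0275.
Expected number = 0.0275 × 1200 = 33.00 ≈ 33.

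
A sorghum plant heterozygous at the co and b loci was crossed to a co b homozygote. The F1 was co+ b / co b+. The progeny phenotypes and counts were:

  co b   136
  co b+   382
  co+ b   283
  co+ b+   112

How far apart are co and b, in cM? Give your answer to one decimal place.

The recombinant classes are co+ b+ and co b: 112 + 136 = 248.
Recombination frequency = 248/913 = 0.2716 ≈ 27.2%, i.e. 27.2 cM.

27.2 cM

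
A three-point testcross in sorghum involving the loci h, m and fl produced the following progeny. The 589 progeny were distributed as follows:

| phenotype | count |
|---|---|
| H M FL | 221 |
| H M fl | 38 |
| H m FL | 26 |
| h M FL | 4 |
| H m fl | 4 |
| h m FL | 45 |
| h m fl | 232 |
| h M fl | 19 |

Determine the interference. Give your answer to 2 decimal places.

0.02

The two most frequent reciprocal classes, h m fl and H M FL, are the parental types, so the F1 was h m fl / H M FL.
The two rarest classes, H m fl and h M FL, are the double crossovers. Comparing them with the parentals, only the h allele has switched, so h is the middle locus and the order is fl – h – m.
fl–h: (83 + 8)/589 = 0.1545; h–m: (45 + 8)/589 = 0.0900.
Expected DCO frequency = 0.1545 × 0.0900 ≈ 0.01390; observed = 8/589 ≈ 0.01358.
Coefficient of coincidence = 0.01358/0.01390 ≈ 0.98; interference = 1 − 0.98 = 0.02.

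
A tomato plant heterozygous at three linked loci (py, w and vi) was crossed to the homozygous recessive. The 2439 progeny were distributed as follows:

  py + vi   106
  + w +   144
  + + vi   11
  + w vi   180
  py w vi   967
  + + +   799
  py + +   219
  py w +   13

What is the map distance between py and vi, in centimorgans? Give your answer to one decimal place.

17.3 centimorgans

The two most frequent reciprocal classes, py w vi and + + +, are the parental types, so the F1 was py w vi / + + +.
The two rarest classes, py w + and + + vi, are the double crossovers. Comparing them with the parentals, only the vi allele has switched, so vi is the middle locus and the order is w – vi – py.
Crossovers in the vi–py interval produce the single-crossover classes + w vi and py + + (180 + 219 = 399) plus the double crossovers (24).
RF(vi–py) = (399 + 24) / 2439 = 423/2439 = 0.1734 → 17.3 centimorgans.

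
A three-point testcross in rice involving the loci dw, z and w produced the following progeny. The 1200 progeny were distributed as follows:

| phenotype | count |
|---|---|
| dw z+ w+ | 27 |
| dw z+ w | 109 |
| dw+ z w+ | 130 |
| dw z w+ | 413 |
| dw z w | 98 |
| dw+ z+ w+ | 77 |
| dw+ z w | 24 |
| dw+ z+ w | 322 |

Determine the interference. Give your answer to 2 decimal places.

0.07

The two most frequent reciprocal classes, dw+ z+ w and dw z w+, are the parental types, so the F1 was dw+ z+ w / dw z w+.
The two rarest classes, dw+ z w and dw z+ w+, are the double crossovers. Comparing them with the parentals, only the z allele has switched, so z is the middle locus and the order is w – z – dw.
w–z: (175 + 51)/1200 = 0.1883; z–dw: (239 + 51)/1200 = 0.2417.
Expected DCO frequency = 0.1883 × 0.2417 ≈ 0.04551; observed = 51/1200 ≈ 0.04250.
Coefficient of coincidence = 0.04250/0.04551 ≈ 0.93; interference = 1 − 0.93 = 0.07.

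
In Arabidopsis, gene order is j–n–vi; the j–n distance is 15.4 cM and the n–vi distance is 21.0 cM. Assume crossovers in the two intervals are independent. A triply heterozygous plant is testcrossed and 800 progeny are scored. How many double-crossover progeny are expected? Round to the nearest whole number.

Map distances give recombination frequencies of 0.154 and 0.210 for the two intervals.
With no interference, expected double-crossover frequency = 0.154 × 0.210 = 0.03234.
Expected number = 0.03234 × 800 = 25.87 ≈ 26.

26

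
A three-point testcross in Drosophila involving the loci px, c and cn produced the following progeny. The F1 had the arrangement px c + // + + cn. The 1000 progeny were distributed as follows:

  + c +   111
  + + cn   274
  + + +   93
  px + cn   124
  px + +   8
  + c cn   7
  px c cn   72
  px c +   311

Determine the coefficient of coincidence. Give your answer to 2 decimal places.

The two rarest classes, px + + and + c cn, are the double crossovers. Comparing them with the parentals, only the c allele has switched, so c is the middle locus and the order is px – c – cn.
px–c: (235 + 15)/1000 = 0.2500; c–cn: (165 + 15)/1000 = 0.1800.
Expected DCO frequency = 0.2500 × 0.1800 ≈ 0.04500; observed = 15/1000 ≈ 0.01500.
Coefficient of coincidence = 0.01500/0.04500 ≈ 0.33.

0.33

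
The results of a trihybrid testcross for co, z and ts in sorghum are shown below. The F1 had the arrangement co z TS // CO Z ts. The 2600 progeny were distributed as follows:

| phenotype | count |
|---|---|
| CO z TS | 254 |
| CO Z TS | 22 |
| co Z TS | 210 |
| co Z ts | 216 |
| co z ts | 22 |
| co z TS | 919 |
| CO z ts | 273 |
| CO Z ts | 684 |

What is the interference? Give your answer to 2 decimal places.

0.58

The two rarest classes, co z ts and CO Z TS, are the double crossovers. Comparing them with the parentals, only the ts allele has switched, so ts is the middle locus and the order is co – ts – z.
co–ts: (470 + 44)/2600 = 0.1977; ts–z: (483 + 44)/2600 = 0.2027.
Expected DCO frequency = 0.1977 × 0.2027 ≈ 0.04007; observed = 44/2600 ≈ 0.01692.
Coefficient of coincidence = 0.01692/0.04007 ≈ 0.42; interference = 1 − 0.42 = 0.58.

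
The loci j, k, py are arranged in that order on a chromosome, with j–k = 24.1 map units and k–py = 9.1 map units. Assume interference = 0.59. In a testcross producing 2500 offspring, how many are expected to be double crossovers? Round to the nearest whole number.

Map distances give recombination frequencies of 0.241 and 0.091 for the two intervals.
With interference 0.59 (so coincidence = 0.41), expected double-crossover frequency = 0.241 × 0.091 × 0.41 = 0.00899.
Expected number = 0.00899 × 2500 = 22.48 ≈ 22.

22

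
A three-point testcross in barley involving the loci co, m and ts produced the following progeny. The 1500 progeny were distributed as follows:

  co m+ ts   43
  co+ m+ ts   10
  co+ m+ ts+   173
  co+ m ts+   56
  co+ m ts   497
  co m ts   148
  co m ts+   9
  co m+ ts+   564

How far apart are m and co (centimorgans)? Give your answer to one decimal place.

22.7 centimorgans

The two most frequent reciprocal classes, co+ m ts and co m+ ts+, are the parental types, so the F1 was co+ m ts / co m+ ts+.
The two rarest classes, co+ m+ ts and co m ts+, are the double crossovers. Comparing them with the parentals, only the m allele has switched, so m is the middle locus and the order is ts – m – co.
Crossovers in the m–co interval produce the single-crossover classes co m ts and co+ m+ ts+ (148 + 173 = 321) plus the double crossovers (19).
RF(m–co) = (321 + 19) / 1500 = 340/1500 = 0.2267 → 22.7 centimorgans.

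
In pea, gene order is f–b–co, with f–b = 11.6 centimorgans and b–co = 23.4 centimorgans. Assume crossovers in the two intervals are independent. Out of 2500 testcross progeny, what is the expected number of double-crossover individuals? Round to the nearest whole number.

Map distances give recombination frequencies of 0.116 and 0.234 for the two intervals.
With no interference, expected double-crossover frequency = 0.116 × 0.234 = 0.02714.
Expected number = 0.02714 × 2500 = 67.86 ≈ 68.

68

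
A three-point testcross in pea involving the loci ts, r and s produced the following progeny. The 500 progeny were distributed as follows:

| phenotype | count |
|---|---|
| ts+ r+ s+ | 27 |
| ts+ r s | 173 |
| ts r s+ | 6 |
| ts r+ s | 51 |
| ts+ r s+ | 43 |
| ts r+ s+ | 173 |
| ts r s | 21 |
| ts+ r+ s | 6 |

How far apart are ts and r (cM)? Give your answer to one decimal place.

The two most frequent reciprocal classes, ts+ r s and ts r+ s+, are the parental types, so the F1 was ts+ r s / ts r+ s+.
The two rarest classes, ts+ r+ s and ts r s+, are the double crossovers. Comparing them with the parentals, only the r allele has switched, so r is the middle locus and the order is s – r – ts.
Crossovers in the r–ts interval produce the single-crossover classes ts r s and ts+ r+ s+ (21 + 27 = 48) plus the double crossovers (12).
RF(r–ts) = (48 + 12) / 500 = 60/500 = 0.1200 → 12.0 cM.

12.0 cM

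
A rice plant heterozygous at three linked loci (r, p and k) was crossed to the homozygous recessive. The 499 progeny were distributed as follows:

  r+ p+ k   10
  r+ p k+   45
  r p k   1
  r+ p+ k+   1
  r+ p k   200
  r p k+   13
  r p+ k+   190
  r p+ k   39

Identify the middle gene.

r

The two most frequent reciprocal classes, r+ p k and r p+ k+, are the parental types, so the F1 was r+ p k / r p+ k+.
The two rarest classes, r p k and r+ p+ k+, are the double crossovers. Comparing them with the parentals, only the r allele has switched, so r is the middle locus and the order is p – r – k.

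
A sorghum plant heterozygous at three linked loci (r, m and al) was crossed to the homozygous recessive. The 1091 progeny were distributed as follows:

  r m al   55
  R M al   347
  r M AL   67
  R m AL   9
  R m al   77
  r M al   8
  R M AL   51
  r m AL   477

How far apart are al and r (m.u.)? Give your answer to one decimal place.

11.3 m.u.

The two most frequent reciprocal classes, r m AL and R M al, are the parental types, so the F1 was r m AL / R M al.
The two rarest classes, R m AL and r M al, are the double crossovers. Comparing them with the parentals, only the r allele has switched, so r is the middle locus and the order is m – r – al.
Crossovers in the r–al interval produce the single-crossover classes r m al and R M AL (55 + 51 = 106) plus the double crossovers (17).
RF(r–al) = (106 + 17) / 1091 = 123/1091 = 0.1127 → 11.3 m.u.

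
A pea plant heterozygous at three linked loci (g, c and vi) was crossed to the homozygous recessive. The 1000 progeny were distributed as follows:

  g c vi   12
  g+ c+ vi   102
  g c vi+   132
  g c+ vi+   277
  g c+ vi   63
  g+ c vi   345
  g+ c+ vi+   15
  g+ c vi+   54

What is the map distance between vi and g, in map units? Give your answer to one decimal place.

The two most frequent reciprocal classes, g+ c vi and g c+ vi+, are the parental types, so the F1 was g+ c vi / g c+ vi+.
The two rarest classes, g c vi and g+ c+ vi+, are the double crossovers. Comparing them with the parentals, only the g allele has switched, so g is the middle locus and the order is c – g – vi.
Crossovers in the g–vi interval produce the single-crossover classes g+ c vi+ and g c+ vi (54 + 63 = 117) plus the double crossovers (27).
RF(g–vi) = (117 + 27) / 1000 = 144/1000 = 0.1440 → 14.4 map units.

14.4 map units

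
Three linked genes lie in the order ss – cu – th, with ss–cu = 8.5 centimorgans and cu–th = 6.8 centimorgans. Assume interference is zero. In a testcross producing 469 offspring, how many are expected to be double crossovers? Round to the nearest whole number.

3

Map distances give recombination frequencies of 0.085 and 0.068 for the two intervals.
With no interference, expected double-crossover frequency = 0.085 × 0.068 = 0.00578.
Expected number = 0.00578 × 469 = 2.71 ≈ 3.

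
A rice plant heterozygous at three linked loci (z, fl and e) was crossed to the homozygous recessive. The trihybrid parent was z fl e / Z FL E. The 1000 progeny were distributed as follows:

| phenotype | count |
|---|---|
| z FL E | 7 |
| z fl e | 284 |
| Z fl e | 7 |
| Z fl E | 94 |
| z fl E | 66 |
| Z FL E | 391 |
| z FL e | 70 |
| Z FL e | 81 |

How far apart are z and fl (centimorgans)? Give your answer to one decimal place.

17.8 centimorgans

The two rarest classes, Z fl e and z FL E, are the double crossovers. Comparing them with the parentals, only the z allele has switched, so z is the middle locus and the order is fl – z – e.
Crossovers in the fl–z interval produce the single-crossover classes z FL e and Z fl E (70 + 94 = 164) plus the double crossovers (14).
RF(fl–z) = (164 + 14) / 1000 = 178/1000 = 0.1780 → 17.8 centimorgans.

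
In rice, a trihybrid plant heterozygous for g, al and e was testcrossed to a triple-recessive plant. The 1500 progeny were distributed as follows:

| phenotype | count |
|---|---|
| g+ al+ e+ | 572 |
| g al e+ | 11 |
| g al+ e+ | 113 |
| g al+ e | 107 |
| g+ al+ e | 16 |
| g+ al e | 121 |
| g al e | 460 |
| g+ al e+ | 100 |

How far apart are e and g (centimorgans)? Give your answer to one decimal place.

17.4 centimorgans

The two most frequent reciprocal classes, g+ al+ e+ and g al e, are the parental types, so the F1 was g+ al+ e+ / g al e.
The two rarest classes, g+ al+ e and g al e+, are the double crossovers. Comparing them with the parentals, only the e allele has switched, so e is the middle locus and the order is g – e – al.
Crossovers in the g–e interval produce the single-crossover classes g al+ e+ and g+ al e (113 + 121 = 234) plus the double crossovers (27).
RF(g–e) = (234 + 27) / 1500 = 261/1500 = 0.1740 → 17.4 centimorgans.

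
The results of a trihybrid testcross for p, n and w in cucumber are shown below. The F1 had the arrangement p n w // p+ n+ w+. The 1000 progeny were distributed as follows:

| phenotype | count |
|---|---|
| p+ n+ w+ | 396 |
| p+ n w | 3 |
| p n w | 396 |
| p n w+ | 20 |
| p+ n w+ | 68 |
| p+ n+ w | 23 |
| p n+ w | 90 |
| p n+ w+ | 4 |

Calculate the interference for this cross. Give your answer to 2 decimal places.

The two rarest classes, p+ n w and p n+ w+, are the double crossovers. Comparing them with the parentals, only the p allele has switched, so p is the middle locus and the order is w – p – n.
w–p: (43 + 7)/1000 = 0.0500; p–n: (158 + 7)/1000 = 0.1650.
Expected DCO frequency = 0.0500 × 0.1650 ≈ 0.00825; observed = 7/1000 ≈ 0.00700.
Coefficient of coincidence = 0.00700/0.00825 ≈ 0.85; interference = 1 − 0.85 = 0.15.

0.15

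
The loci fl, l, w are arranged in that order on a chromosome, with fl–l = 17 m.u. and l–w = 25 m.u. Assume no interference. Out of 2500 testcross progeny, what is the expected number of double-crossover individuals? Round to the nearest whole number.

106

Map distances give recombination frequencies of 0.170 and 0.250 for the two intervals.
With no interference, expected double-crossover frequency = 0.170 × 0.250 = 0.04250.
Expected number = 0.04250 × 2500 = 106.25 ≈ 106.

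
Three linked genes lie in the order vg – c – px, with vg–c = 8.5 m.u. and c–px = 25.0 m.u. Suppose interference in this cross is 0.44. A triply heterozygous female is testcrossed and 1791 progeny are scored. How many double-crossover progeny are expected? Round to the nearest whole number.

Map distances give recombination frequencies of 0.085 and 0.250 for the two intervals.
With interference 0.44 (so coincidence = 0.56), expected double-crossover frequency = 0.085 × 0.250 × 0.56 = 0.01190.
Expected number = 0.01190 × 1791 = 21.31 ≈ 21.

21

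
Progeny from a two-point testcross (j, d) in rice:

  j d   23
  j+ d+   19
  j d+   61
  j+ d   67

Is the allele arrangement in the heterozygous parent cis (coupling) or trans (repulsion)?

The two most frequent classes are j+ d (67) and j d+ (61); these are the parental (non-recombinant) types.
So the F1 carried j+ d on one chromosome and j d+ on the other — the recessive alleles are on opposite chromosomes (trans / repulsion).

trans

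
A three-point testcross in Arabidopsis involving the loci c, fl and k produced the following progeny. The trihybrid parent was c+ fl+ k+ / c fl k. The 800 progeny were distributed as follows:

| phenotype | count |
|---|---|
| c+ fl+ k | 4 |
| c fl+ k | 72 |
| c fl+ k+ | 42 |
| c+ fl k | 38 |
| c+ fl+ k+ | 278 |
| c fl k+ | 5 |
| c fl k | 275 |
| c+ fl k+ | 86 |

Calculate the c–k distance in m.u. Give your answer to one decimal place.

11.1 m.u.

The two rarest classes, c+ fl+ k and c fl k+, are the double crossovers. Comparing them with the parentals, only the k allele has switched, so k is the middle locus and the order is fl – k – c.
Crossovers in the k–c interval produce the single-crossover classes c fl+ k+ and c+ fl k (42 + 38 = 80) plus the double crossovers (9).
RF(k–c) = (80 + 9) / 800 = 89/800 = 0.1113 → 11.1 m.u.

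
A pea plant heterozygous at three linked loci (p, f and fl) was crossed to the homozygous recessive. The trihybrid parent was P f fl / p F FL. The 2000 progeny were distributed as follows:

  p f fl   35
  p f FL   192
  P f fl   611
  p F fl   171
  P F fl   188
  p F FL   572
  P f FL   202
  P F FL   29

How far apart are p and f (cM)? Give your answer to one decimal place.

The two rarest classes, p f fl and P F FL, are the double crossovers. Comparing them with the parentals, only the p allele has switched, so p is the middle locus and the order is f – p – fl.
Crossovers in the f–p interval produce the single-crossover classes P F fl and p f FL (188 + 192 = 380) plus the double crossovers (64).
RF(f–p) = (380 + 64) / 2000 = 444/2000 = 0.2220 → 22.2 cM.

22.2 cM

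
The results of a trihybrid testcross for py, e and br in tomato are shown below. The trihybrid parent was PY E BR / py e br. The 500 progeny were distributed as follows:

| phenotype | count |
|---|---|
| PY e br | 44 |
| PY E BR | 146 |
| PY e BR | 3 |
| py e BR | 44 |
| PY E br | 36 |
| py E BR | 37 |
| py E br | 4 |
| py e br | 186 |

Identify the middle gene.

The two rarest classes, PY e BR and py E br, are the double crossovers. Comparing them with the parentals, only the e allele has switched, so e is the middle locus and the order is py – e – br.

e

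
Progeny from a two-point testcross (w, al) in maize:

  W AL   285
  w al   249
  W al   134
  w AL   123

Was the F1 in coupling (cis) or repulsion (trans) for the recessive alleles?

cis

The two most frequent classes are W AL (285) and w al (249); these are the parental (non-recombinant) types.
So the F1 carried W AL on one chromosome and w al on the other — the recessive alleles are on the same chromosome (cis / coupling).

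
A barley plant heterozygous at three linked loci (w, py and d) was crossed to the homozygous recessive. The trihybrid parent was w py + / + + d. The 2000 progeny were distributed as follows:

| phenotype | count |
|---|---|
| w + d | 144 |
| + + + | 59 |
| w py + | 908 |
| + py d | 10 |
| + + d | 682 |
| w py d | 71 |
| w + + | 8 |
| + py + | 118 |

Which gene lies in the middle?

The two rarest classes, w + + and + py d, are the double crossovers. Comparing them with the parentals, only the py allele has switched, so py is the middle locus and the order is d – py – w.

py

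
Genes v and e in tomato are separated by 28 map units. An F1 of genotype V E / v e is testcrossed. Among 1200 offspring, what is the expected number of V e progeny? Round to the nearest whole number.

168

A map distance of 28 map units corresponds to a recombination frequency of 0.280.
The F1 is V E / v e, so V e is a recombinant gamete class with expected frequency r/2 = 0.280/2 = 0.1400.
Expected number = 0.1400 × 1200 = 168.00 ≈ 168.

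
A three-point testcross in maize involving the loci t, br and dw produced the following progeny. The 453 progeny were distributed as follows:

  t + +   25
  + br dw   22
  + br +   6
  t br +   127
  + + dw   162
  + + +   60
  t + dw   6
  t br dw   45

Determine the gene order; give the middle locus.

t

The two most frequent reciprocal classes, t br + and + + dw, are the parental types, so the F1 was t br + / + + dw.
The two rarest classes, + br + and t + dw, are the double crossovers. Comparing them with the parentals, only the t allele has switched, so t is the middle locus and the order is dw – t – br.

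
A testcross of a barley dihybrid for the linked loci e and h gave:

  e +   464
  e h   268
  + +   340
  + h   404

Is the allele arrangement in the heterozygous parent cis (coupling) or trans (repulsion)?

The two most frequent classes are + h (404) and e + (464); these are the parental (non-recombinant) types.
So the F1 carried + h on one chromosome and e + on the other — the recessive alleles are on opposite chromosomes (trans / repulsion).

trans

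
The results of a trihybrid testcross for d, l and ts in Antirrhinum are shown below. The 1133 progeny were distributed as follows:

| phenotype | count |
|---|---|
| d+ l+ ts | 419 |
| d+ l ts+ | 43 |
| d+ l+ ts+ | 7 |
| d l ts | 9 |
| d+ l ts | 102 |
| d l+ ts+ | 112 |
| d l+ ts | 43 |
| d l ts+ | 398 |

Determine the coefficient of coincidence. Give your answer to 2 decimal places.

The two most frequent reciprocal classes, d+ l+ ts and d l ts+, are the parental types, so the F1 was d+ l+ ts / d l ts+.
The two rarest classes, d+ l+ ts+ and d l ts, are the double crossovers. Comparing them with the parentals, only the ts allele has switched, so ts is the middle locus and the order is d – ts – l.
d–ts: (86 + 16)/1133 = 0.0900; ts–l: (214 + 16)/1133 = 0.2030.
Expected DCO frequency = 0.0900 × 0.2030 ≈ 0.01827; observed = 16/1133 ≈ 0.01412.
Coefficient of coincidence = 0.01412/0.01827 ≈ 0.77.

0.77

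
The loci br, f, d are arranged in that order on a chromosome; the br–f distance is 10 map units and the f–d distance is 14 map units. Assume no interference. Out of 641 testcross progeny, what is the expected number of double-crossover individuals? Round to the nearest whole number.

Map distances give recombination frequencies of 0.100 and 0.140 for the two intervals.
With no interference, expected double-crossover frequency = 0.100 × 0.140 = 0.01400.
Expected number = 0.01400 × 641 = 8.97 ≈ 9.

9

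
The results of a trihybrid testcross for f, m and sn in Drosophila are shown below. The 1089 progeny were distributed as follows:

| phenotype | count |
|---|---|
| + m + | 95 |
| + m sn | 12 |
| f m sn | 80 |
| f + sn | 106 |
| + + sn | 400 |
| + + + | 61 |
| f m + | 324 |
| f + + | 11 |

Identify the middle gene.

m

The two most frequent reciprocal classes, + + sn and f m +, are the parental types, so the F1 was + + sn / f m +.
The two rarest classes, + m sn and f + +, are the double crossovers. Comparing them with the parentals, only the m allele has switched, so m is the middle locus and the order is sn – m – f.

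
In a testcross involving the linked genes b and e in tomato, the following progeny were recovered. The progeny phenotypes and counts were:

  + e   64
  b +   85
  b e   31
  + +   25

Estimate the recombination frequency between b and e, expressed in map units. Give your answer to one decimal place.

The two most frequent classes, + e (64) and b + (85), are the parental types, so the F1 was + e / b +.
The recombinant classes are + + and b e: 25 + 31 = 56.
Recombination frequency = 56/205 = 0.2732 ≈ 27.3%, i.e. 27.3 map units.

27.3 map units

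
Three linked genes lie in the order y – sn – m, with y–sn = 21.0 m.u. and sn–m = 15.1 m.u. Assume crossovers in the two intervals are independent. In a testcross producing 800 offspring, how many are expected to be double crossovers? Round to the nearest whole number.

25

Map distances give recombination frequencies of 0.210 and 0.151 for the two intervals.
With no interference, expected double-crossover frequency = 0.210 × 0.151 = 0.03171.
Expected number = 0.03171 × 800 = 25.37 ≈ 25.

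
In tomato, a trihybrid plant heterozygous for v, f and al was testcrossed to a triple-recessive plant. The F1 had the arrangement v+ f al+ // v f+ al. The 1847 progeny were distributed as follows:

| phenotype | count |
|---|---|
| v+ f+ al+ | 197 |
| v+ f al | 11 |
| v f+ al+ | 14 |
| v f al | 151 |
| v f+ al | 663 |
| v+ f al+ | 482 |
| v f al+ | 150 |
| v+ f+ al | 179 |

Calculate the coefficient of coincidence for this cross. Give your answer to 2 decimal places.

The two rarest classes, v+ f al and v f+ al+, are the double crossovers. Comparing them with the parentals, only the al allele has switched, so al is the middle locus and the order is f – al – v.
f–al: (348 + 25)/1847 = 0.2019; al–v: (329 + 25)/1847 = 0.1917.
Expected DCO frequency = 0.2019 × 0.1917 ≈ 0.03870; observed = 25/1847 ≈ 0.01354.
Coefficient of coincidence = 0.01354/0.03870 ≈ 0.35.

0.35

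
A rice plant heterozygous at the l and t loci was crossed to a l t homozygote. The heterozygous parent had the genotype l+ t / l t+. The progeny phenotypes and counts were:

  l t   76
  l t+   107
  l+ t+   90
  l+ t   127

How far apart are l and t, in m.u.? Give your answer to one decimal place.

41.5 m.u.

The recombinant classes are l+ t+ and l t: 90 + 76 = 166.
Recombination frequency = 166/400 = 0.4150 ≈ 41.5%, i.e. 41.5 m.u.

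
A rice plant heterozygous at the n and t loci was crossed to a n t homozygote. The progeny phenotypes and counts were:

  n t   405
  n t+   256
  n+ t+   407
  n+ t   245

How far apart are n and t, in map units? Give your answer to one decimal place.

38.2 map units

The two most frequent classes, n+ t+ (407) and n t (405), are the parental types, so the F1 was n+ t+ / n t.
The recombinant classes are n+ t and n t+: 245 + 256 = 501.
Recombination frequency = 501/1313 = 0.3816 ≈ 38.2%, i.e. 38.2 map units.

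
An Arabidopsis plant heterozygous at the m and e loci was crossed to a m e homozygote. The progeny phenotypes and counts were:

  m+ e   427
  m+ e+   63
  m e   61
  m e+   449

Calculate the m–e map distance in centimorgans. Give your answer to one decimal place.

The two most frequent classes, m+ e (427) and m e+ (449), are the parental types, so the F1 was m+ e / m e+.
The recombinant classes are m+ e+ and m e: 63 + 61 = 124.
Recombination frequency = 124/1000 = 0.1240 ≈ 12.4%, i.e. 12.4 centimorgans.

12.4 centimorgans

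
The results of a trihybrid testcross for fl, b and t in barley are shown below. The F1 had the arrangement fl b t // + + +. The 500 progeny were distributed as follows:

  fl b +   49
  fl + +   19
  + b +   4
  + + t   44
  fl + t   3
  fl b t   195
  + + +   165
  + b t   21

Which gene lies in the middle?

b

The two rarest classes, fl + t and + b +, are the double crossovers. Comparing them with the parentals, only the b allele has switched, so b is the middle locus and the order is fl – b – t.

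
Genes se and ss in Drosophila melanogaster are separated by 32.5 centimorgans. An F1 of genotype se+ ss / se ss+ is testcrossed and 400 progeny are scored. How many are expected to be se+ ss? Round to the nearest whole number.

A map distance of 32.5 centimorgans corresponds to a recombination frequency of 0.325.
The F1 is se+ ss / se ss+, so se+ ss is a parental gamete class with expected frequency (1 − r)/2 = 0.675/2 = 0.3375.
Expected number = 0.3375 × 400 = 135.00 ≈ 135.

135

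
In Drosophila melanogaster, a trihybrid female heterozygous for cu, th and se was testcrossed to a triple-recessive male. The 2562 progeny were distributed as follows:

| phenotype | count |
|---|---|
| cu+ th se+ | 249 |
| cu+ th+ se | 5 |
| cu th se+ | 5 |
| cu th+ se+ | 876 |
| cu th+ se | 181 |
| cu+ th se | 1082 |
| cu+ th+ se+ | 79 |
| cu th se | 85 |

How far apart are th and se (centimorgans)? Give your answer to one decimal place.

17.2 centimorgans

The two most frequent reciprocal classes, cu th+ se+ and cu+ th se, are the parental types, so the F1 was cu th+ se+ / cu+ th se.
The two rarest classes, cu th se+ and cu+ th+ se, are the double crossovers. Comparing them with the parentals, only the th allele has switched, so th is the middle locus and the order is cu – th – se.
Crossovers in the th–se interval produce the single-crossover classes cu th+ se and cu+ th se+ (181 + 249 = 430) plus the double crossovers (10).
RF(th–se) = (430 + 10) / 2562 = 440/2562 = 0.1717 → 17.2 centimorgans.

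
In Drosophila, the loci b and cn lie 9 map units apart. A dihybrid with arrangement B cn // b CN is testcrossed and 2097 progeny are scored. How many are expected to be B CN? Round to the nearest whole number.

94

A map distance of 9 map units corresponds to a recombination frequency of 0.090.
The F1 is B cn / b CN, so B CN is a recombinant gamete class with expected frequency r/2 = 0.090/2 = 0.0450.
Expected number = 0.0450 × 2097 = 94.36 ≈ 94.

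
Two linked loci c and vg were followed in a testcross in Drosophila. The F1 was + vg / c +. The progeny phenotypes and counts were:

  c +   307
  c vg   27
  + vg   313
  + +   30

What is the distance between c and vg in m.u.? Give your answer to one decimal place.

8.4 m.u.

The recombinant classes are + + and c vg: 30 + 27 = 57.
Recombination frequency = 57/677 = 0.0842 ≈ 8.4%, i.e. 8.4 m.u.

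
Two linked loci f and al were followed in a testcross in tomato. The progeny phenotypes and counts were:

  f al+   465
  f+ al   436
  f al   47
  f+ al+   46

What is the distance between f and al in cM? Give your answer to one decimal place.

The two most frequent classes, f+ al (436) and f al+ (465), are the parental types, so the F1 was f+ al / f al+.
The recombinant classes are f+ al+ and f al: 46 + 47 = 93.
Recombination frequency = 93/994 = 0.0936 ≈ 9.4%, i.e. 9.4 cM.

9.4 cM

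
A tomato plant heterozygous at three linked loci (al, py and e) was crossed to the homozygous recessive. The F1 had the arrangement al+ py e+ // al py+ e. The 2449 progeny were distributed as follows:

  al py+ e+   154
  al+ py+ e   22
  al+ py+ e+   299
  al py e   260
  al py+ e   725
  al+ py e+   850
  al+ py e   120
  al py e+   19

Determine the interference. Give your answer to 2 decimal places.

The two rarest classes, al py e+ and al+ py+ e, are the double crossovers. Comparing them with the parentals, only the al allele has switched, so al is the middle locus and the order is py – al – e.
py–al: (559 + 41)/2449 = 0.2450; al–e: (274 + 41)/2449 = 0.1286.
Expected DCO frequency = 0.2450 × 0.1286 ≈ 0.03151; observed = 41/2449 ≈ 0.01674.
Coefficient of coincidence = 0.01674/0.03151 ≈ 0.53; interference = 1 − 0.53 = 0.47.

0.47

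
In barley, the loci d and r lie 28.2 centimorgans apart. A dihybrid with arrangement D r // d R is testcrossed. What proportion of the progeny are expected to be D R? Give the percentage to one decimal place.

A map distance of 28.2 centimorgans corresponds to a recombination frequency of 0.282.
The F1 is D r / d R, so D R is a recombinant gamete class with expected frequency r/2 = 0.282/2 = 0.1410.
That is 0.1410 = 14.1% of the progeny.

14.1%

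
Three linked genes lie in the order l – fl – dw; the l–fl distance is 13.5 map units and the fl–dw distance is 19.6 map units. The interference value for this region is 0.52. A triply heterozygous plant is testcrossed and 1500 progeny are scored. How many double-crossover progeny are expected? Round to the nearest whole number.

Map distances give recombination frequencies of 0.135 and 0.196 for the two intervals.
With interference 0.52 (so coincidence = 0.48), expected double-crossover frequency = 0.135 × 0.196 × 0.48 = 0.01270.
Expected number = 0.01270 × 1500 = 19.05 ≈ 19.

19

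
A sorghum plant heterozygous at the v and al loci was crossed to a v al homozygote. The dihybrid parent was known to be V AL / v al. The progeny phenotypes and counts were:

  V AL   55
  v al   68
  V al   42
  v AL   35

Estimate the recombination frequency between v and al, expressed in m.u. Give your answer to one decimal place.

38.5 m.u.

The recombinant classes are V al and v AL: 42 + 35 = 77.
Recombination frequency = 77/200 = 0.3850 ≈ 38.5%, i.e. 38.5 m.u.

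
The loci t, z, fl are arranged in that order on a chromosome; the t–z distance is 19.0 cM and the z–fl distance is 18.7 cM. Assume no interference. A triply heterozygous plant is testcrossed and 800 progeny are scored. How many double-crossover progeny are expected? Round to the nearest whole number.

Map distances give recombination frequencies of 0.190 and 0.187 for the two intervals.
With no interference, expected double-crossover frequency = 0.190 × 0.187 = 0.03553.
Expected number = 0.03553 × 800 = 28.42 ≈ 28.

28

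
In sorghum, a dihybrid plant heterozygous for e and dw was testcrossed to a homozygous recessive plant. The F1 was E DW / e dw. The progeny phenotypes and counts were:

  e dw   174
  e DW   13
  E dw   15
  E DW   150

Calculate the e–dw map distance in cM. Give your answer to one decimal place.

8.0 cM

The recombinant classes are E dw and e DW: 15 + 13 = 28.
Recombination frequency = 28/352 = 0.0795 ≈ 8.0%, i.e. 8.0 cM.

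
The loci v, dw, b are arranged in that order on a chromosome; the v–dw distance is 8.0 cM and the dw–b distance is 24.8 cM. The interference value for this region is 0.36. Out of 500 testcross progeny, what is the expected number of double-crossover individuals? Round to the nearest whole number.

Map distances give recombination frequencies of 0.080 and 0.248 for the two intervals.
With interference 0.36 (so coincidence = 0.64), expected double-crossover frequency = 0.080 × 0.248 × 0.64 = 0.01270.
Expected number = 0.01270 × 500 = 6.35 ≈ 6.

6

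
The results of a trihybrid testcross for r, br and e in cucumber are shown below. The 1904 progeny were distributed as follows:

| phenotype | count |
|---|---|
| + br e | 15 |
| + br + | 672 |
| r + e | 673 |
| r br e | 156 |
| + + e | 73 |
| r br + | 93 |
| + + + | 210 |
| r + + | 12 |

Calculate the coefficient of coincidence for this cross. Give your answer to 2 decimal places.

The two most frequent reciprocal classes, r + e and + br +, are the parental types, so the F1 was r + e / + br +.
The two rarest classes, r + + and + br e, are the double crossovers. Comparing them with the parentals, only the e allele has switched, so e is the middle locus and the order is br – e – r.
br–e: (366 + 27)/1904 = 0.2064; e–r: (166 + 27)/1904 = 0.1014.
Expected DCO frequency = 0.2064 × 0.1014 ≈ 0.02093; observed = 27/1904 ≈ 0.01418.
Coefficient of coincidence = 0.01418/0.02093 ≈ 0.68.

0.68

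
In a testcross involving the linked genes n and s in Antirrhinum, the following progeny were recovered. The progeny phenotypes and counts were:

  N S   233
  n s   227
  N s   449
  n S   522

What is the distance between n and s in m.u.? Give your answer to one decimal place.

32.1 m.u.

The two most frequent classes, N s (449) and n S (522), are the parental types, so the F1 was N s / n S.
The recombinant classes are N S and n s: 233 + 227 = 460.
Recombination frequency = 460/1431 = 0.3215 ≈ 32.1%, i.e. 32.1 m.u.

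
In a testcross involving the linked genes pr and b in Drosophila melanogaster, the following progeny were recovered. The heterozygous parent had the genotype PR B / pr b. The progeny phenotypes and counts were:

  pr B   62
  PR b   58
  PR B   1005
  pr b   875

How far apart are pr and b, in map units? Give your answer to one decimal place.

The recombinant classes are PR b and pr B: 58 + 62 = 120.
Recombination frequency = 120/2000 = 0.0600 ≈ 6.0%, i.e. 6.0 map units.

6.0 map units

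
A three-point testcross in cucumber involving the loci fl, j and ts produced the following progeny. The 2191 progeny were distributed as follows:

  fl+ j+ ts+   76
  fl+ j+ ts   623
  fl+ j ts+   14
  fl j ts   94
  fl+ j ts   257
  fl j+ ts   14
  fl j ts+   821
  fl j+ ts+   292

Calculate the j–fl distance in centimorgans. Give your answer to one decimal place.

26.3 centimorgans

The two most frequent reciprocal classes, fl j ts+ and fl+ j+ ts, are the parental types, so the F1 was fl j ts+ / fl+ j+ ts.
The two rarest classes, fl+ j ts+ and fl j+ ts, are the double crossovers. Comparing them with the parentals, only the fl allele has switched, so fl is the middle locus and the order is ts – fl – j.
Crossovers in the fl–j interval produce the single-crossover classes fl j+ ts+ and fl+ j ts (292 + 257 = 549) plus the double crossovers (28).
RF(fl–j) = (549 + 28) / 2191 = 577/2191 = 0.2634 → 26.3 centimorgans.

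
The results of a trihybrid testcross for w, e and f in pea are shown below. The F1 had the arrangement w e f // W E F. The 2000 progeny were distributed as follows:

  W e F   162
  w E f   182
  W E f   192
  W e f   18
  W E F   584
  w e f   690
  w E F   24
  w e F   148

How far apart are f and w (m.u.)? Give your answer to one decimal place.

The two rarest classes, W e f and w E F, are the double crossovers. Comparing them with the parentals, only the w allele has switched, so w is the middle locus and the order is e – w – f.
Crossovers in the w–f interval produce the single-crossover classes w e F and W E f (148 + 192 = 340) plus the double crossovers (42).
RF(w–f) = (340 + 42) / 2000 = 382/2000 = 0.1910 → 19.1 m.u.

19.1 m.u.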